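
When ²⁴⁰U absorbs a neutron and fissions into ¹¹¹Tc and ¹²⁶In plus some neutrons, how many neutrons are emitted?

Conserve mass number: 241 = 111 + 126 + k, so k = 241 − 237 = 4.
Check atomic number: 92 = 43 + 49 + 0 = 92. ✓

4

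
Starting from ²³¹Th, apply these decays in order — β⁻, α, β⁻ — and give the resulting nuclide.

Th-227

Start: (A, Z) = (231, 90).
After β⁻: (231, 91).
After α: (227, 89).
After β⁻: (227, 90).
Z = 90 is thorium.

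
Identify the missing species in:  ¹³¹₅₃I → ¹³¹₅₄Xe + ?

beta-minus particle

Conserve mass number: 131 = 131 + A, so A = 0.
Conserve atomic number: 53 = 54 + Z, so Z = -1.
A = 0 and Z = -1 is ⁰₋₁e — a beta-minus particle.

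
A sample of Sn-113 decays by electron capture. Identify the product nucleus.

Electron capture: mass number changes by +0, atomic number by -1.
A: 113 = 113; Z: 50 − 1 = 49.
Z = 49 is indium, so the daughter is In-113.

In-113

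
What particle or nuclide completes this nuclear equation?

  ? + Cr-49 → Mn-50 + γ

proton

Conserve mass number: A + 49 = 50 + 0, so A = 1.
Conserve atomic number: Z + 24 = 25 + 0, so Z = 1.
A = 1 and Z = 1 is H-1 — a proton.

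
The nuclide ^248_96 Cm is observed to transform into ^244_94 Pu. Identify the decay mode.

alpha decay

ΔA = 244 − 248 = -4; ΔZ = 94 − 96 = -2.
A drops by 4 and Z drops by 2 — the signature of alpha emission.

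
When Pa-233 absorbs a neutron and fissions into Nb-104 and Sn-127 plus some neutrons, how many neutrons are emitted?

3

Conserve mass number: 234 = 104 + 127 + k, so k = 234 − 231 = 3.
Check atomic number: 91 = 41 + 50 + 0 = 91. ✓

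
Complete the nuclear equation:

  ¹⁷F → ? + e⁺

O-17

Conserve mass number: 17 = A + 0, so A = 17.
Conserve atomic number: 9 = Z + 1, so Z = 8.
Z = 8 is oxygen, so the species is ¹⁷O.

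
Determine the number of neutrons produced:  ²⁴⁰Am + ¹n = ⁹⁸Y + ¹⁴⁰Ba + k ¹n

Conserve mass number: 241 = 98 + 140 + k, so k = 241 − 238 = 3.
Check atomic number: 95 = 39 + 56 + 0 = 95. ✓

3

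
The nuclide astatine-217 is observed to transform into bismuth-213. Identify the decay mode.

alpha decay

ΔA = 213 − 217 = -4; ΔZ = 83 − 85 = -2.
A drops by 4 and Z drops by 2 — the signature of alpha emission.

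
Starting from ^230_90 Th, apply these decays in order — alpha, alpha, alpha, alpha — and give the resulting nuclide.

Start: (A, Z) = (230, 90).
After α: (226, 88).
After α: (222, 86).
After α: (218, 84).
After α: (214, 82).
Z = 82 is lead.

Pb-214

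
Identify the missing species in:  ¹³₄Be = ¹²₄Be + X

neutron

Conserve mass number: 13 = 12 + A, so A = 1.
Conserve atomic number: 4 = 4 + Z, so Z = 0.
A = 1 and Z = 0 is ¹₀n — a neutron.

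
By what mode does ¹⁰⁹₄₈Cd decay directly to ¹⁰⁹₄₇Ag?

beta-plus decay or electron capture

ΔA = 109 − 109 = 0; ΔZ = 47 − 48 = -1.
A is unchanged and Z drops by 1 — a proton has become a neutron (β⁺ emission or electron capture).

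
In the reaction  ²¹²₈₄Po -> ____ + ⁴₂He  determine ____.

Conserve mass number: 212 = A + 4, so A = 208.
Conserve atomic number: 84 = Z + 2, so Z = 82.
Z = 82 is lead, so the species is ²⁰⁸₈₂Pb.

Pb-208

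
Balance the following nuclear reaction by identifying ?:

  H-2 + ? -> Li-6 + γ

alpha particle

Conserve mass number: 2 + A = 6 + 0, so A = 4.
Conserve atomic number: 1 + Z = 3 + 0, so Z = 2.
A = 4 and Z = 2 is He-4 — an alpha particle.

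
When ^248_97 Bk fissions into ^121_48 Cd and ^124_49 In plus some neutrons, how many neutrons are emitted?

Conserve mass number: 248 = 121 + 124 + k, so k = 248 − 245 = 3.
Check atomic number: 97 = 48 + 49 + 0 = 97. ✓

3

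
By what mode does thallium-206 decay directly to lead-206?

beta-minus decay

ΔA = 206 − 206 = 0; ΔZ = 82 − 81 = +1.
A is unchanged and Z rises by 1 — a neutron has become a proton (β⁻ decay).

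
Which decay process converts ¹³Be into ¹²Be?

neutron emission

ΔA = 12 − 13 = -1; ΔZ = 4 − 4 = +0.
A drops by 1 with Z unchanged — a neutron was emitted.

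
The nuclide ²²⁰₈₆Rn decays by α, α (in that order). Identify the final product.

Pb-212

Start: (A, Z) = (220, 86).
After α: (216, 84).
After α: (212, 82).
Z = 82 is lead.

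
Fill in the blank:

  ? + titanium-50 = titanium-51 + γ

Conserve mass number: A + 50 = 51 + 0, so A = 1.
Conserve atomic number: Z + 22 = 22 + 0, so Z = 0.
A = 1 and Z = 0 is neutron — a neutron.

neutron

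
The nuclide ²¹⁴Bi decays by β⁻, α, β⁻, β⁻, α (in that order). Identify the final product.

Start: (A, Z) = (214, 83).
After β⁻: (214, 84).
After α: (210, 82).
After β⁻: (210, 83).
After β⁻: (210, 84).
After α: (206, 82).
Z = 82 is lead.

Pb-206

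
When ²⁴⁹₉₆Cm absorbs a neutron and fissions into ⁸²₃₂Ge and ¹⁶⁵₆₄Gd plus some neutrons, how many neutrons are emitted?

3

Conserve mass number: 250 = 82 + 165 + k, so k = 250 − 247 = 3.
Check atomic number: 96 = 32 + 64 + 0 = 96. ✓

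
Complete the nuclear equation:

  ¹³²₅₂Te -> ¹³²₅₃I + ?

Conserve mass number: 132 = 132 + A, so A = 0.
Conserve atomic number: 52 = 53 + Z, so Z = -1.
A = 0 and Z = -1 is ⁰₋₁e — a beta-minus particle.

beta-minus particle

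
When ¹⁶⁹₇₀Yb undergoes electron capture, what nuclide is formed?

Electron capture: mass number changes by +0, atomic number by -1.
A: 169 = 169; Z: 70 − 1 = 69.
Z = 69 is thulium, so the daughter is ¹⁶⁹₆₉Tm.

Tm-169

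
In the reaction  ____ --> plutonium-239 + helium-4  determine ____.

Cm-243

Conserve mass number: A = 239 + 4, so A = 243.
Conserve atomic number: Z = 94 + 2, so Z = 96.
Z = 96 is curium, so the species is curium-243.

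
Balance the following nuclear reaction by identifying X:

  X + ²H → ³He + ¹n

deuteron

Conserve mass number: A + 2 = 3 + 1, so A = 2.
Conserve atomic number: Z + 1 = 2 + 0, so Z = 1.
A = 2 and Z = 1 is ²H — a deuteron.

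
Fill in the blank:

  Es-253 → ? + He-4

Bk-249

Conserve mass number: 253 = A + 4, so A = 249.
Conserve atomic number: 99 = Z + 2, so Z = 97.
Z = 97 is berkelium, so the species is Bk-249.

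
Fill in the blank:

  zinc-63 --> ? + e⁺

Conserve mass number: 63 = A + 0, so A = 63.
Conserve atomic number: 30 = Z + 1, so Z = 29.
Z = 29 is copper, so the species is copper-63.

Cu-63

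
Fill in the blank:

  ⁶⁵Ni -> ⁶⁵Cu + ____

Conserve mass number: 65 = 65 + A, so A = 0.
Conserve atomic number: 28 = 29 + Z, so Z = -1.
A = 0 and Z = -1 is e⁻ — a beta-minus particle.

beta-minus particle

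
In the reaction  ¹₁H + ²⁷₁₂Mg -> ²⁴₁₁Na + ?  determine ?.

alpha particle

Conserve mass number: 1 + 27 = 24 + A, so A = 4.
Conserve atomic number: 1 + 12 = 11 + Z, so Z = 2.
A = 4 and Z = 2 is ⁴₂He — an alpha particle.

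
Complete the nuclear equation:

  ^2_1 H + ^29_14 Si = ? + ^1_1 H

Conserve mass number: 2 + 29 = A + 1, so A = 30.
Conserve atomic number: 1 + 14 = Z + 1, so Z = 14.
Z = 14 is silicon, so the species is ^30_14 Si.

Si-30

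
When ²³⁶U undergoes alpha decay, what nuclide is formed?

Th-232

Alpha decay: mass number changes by -4, atomic number by -2.
A: 236 − 4 = 232; Z: 92 − 2 = 90.
Z = 90 is thorium, so the daughter is ²³²Th.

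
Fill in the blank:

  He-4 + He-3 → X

Be-7

Conserve mass number: 4 + 3 = A, so A = 7.
Conserve atomic number: 2 + 2 = Z, so Z = 4.
Z = 4 is beryllium, so the species is Be-7.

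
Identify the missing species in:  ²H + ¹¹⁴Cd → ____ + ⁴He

Ag-112

Conserve mass number: 2 + 114 = A + 4, so A = 112.
Conserve atomic number: 1 + 48 = Z + 2, so Z = 47.
Z = 47 is silver, so the species is ¹¹²Ag.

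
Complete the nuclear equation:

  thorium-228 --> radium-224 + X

alpha particle

Conserve mass number: 228 = 224 + A, so A = 4.
Conserve atomic number: 90 = 88 + Z, so Z = 2.
A = 4 and Z = 2 is helium-4 — an alpha particle.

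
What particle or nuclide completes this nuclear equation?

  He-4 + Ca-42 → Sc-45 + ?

Conserve mass number: 4 + 42 = 45 + A, so A = 1.
Conserve atomic number: 2 + 20 = 21 + Z, so Z = 1.
A = 1 and Z = 1 is H-1 — a proton.

proton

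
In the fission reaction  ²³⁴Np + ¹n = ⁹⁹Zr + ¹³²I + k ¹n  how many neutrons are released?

Conserve mass number: 235 = 99 + 132 + k, so k = 235 − 231 = 4.
Check atomic number: 93 = 40 + 53 + 0 = 93. ✓

4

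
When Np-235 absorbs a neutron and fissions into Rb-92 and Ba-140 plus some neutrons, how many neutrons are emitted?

Conserve mass number: 236 = 92 + 140 + k, so k = 236 − 232 = 4.
Check atomic number: 93 = 37 + 56 + 0 = 93. ✓

4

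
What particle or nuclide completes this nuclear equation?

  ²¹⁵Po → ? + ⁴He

Conserve mass number: 215 = A + 4, so A = 211.
Conserve atomic number: 84 = Z + 2, so Z = 82.
Z = 82 is lead, so the species is ²¹¹Pb.

Pb-211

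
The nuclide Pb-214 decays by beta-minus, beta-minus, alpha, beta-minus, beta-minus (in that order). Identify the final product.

Start: (A, Z) = (214, 82).
After β⁻: (214, 83).
After β⁻: (214, 84).
After α: (210, 82).
After β⁻: (210, 83).
After β⁻: (210, 84).
Z = 84 is polonium.

Po-210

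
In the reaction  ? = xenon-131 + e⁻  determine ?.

Conserve mass number: A = 131 + 0, so A = 131.
Conserve atomic number: Z = 54 − 1, so Z = 53.
Z = 53 is iodine, so the species is iodine-131.

I-131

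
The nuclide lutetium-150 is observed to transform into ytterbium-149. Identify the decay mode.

ΔA = 149 − 150 = -1; ΔZ = 70 − 71 = -1.
A drops by 1 and Z drops by 1 — a proton was emitted.

proton emission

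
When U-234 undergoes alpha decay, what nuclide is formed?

Th-230

Alpha decay: mass number changes by -4, atomic number by -2.
A: 234 − 4 = 230; Z: 92 − 2 = 90.
Z = 90 is thorium, so the daughter is Th-230.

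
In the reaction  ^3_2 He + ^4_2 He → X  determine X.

Be-7

Conserve mass number: 3 + 4 = A, so A = 7.
Conserve atomic number: 2 + 2 = Z, so Z = 4.
Z = 4 is beryllium, so the species is ^7_4 Be.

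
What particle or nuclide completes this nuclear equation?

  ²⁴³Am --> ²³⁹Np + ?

alpha particle

Conserve mass number: 243 = 239 + A, so A = 4.
Conserve atomic number: 95 = 93 + Z, so Z = 2.
A = 4 and Z = 2 is ⁴He — an alpha particle.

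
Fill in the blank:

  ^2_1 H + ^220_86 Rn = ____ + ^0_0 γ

Conserve mass number: 2 + 220 = A + 0, so A = 222.
Conserve atomic number: 1 + 86 = Z + 0, so Z = 87.
Z = 87 is francium, so the species is ^222_87 Fr.

Fr-222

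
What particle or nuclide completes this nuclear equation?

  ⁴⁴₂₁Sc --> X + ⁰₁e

Ca-44

Conserve mass number: 44 = A + 0, so A = 44.
Conserve atomic number: 21 = Z + 1, so Z = 20.
Z = 20 is calcium, so the species is ⁴⁴₂₀Ca.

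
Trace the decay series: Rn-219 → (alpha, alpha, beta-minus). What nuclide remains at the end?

Start: (A, Z) = (219, 86).
After α: (215, 84).
After α: (211, 82).
After β⁻: (211, 83).
Z = 83 is bismuth.

Bi-211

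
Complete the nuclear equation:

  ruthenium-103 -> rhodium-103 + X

Conserve mass number: 103 = 103 + A, so A = 0.
Conserve atomic number: 44 = 45 + Z, so Z = -1.
A = 0 and Z = -1 is e⁻ — a beta-minus particle.

beta-minus particle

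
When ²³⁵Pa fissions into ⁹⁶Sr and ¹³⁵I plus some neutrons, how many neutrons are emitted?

Conserve mass number: 235 = 96 + 135 + k, so k = 235 − 231 = 4.
Check atomic number: 91 = 38 + 53 + 0 = 91. ✓

4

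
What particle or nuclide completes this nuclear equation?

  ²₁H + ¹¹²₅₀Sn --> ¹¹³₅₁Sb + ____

Conserve mass number: 2 + 112 = 113 + A, so A = 1.
Conserve atomic number: 1 + 50 = 51 + Z, so Z = 0.
A = 1 and Z = 0 is ¹₀n — a neutron.

neutron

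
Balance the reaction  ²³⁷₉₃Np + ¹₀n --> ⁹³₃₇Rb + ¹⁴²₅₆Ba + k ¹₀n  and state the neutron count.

3

Conserve mass number: 238 = 93 + 142 + k, so k = 238 − 235 = 3.
Check atomic number: 93 = 37 + 56 + 0 = 93. ✓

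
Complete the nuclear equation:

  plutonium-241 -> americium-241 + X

beta-minus particle

Conserve mass number: 241 = 241 + A, so A = 0.
Conserve atomic number: 94 = 95 + Z, so Z = -1.
A = 0 and Z = -1 is e⁻ — a beta-minus particle.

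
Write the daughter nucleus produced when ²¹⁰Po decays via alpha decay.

Alpha decay: mass number changes by -4, atomic number by -2.
A: 210 − 4 = 206; Z: 84 − 2 = 82.
Z = 82 is lead, so the daughter is ²⁰⁶Pb.

Pb-206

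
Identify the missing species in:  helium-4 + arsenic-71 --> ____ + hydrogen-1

Se-74

Conserve mass number: 4 + 71 = A + 1, so A = 74.
Conserve atomic number: 2 + 33 = Z + 1, so Z = 34.
Z = 34 is selenium, so the species is selenium-74.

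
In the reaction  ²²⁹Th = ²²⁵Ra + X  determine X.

alpha particle

Conserve mass number: 229 = 225 + A, so A = 4.
Conserve atomic number: 90 = 88 + Z, so Z = 2.
A = 4 and Z = 2 is ⁴He — an alpha particle.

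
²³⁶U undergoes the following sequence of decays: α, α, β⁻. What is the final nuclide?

Start: (A, Z) = (236, 92).
After α: (232, 90).
After α: (228, 88).
After β⁻: (228, 89).
Z = 89 is actinium.

Ac-228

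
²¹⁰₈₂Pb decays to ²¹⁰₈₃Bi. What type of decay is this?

beta-minus decay

ΔA = 210 − 210 = 0; ΔZ = 83 − 82 = +1.
A is unchanged and Z rises by 1 — a neutron has become a proton (β⁻ decay).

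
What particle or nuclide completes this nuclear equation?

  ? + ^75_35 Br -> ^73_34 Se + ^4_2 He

deuteron

Conserve mass number: A + 75 = 73 + 4, so A = 2.
Conserve atomic number: Z + 35 = 34 + 2, so Z = 1.
A = 2 and Z = 1 is ^2_1 H — a deuteron.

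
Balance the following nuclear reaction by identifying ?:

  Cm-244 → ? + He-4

Pu-240

Conserve mass number: 244 = A + 4, so A = 240.
Conserve atomic number: 96 = Z + 2, so Z = 94.
Z = 94 is plutonium, so the species is Pu-240.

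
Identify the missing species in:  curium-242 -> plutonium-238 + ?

alpha particle

Conserve mass number: 242 = 238 + A, so A = 4.
Conserve atomic number: 96 = 94 + Z, so Z = 2.
A = 4 and Z = 2 is helium-4 — an alpha particle.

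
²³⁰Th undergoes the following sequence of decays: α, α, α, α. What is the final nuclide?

Start: (A, Z) = (230, 90).
After α: (226, 88).
After α: (222, 86).
After α: (218, 84).
After α: (214, 82).
Z = 82 is lead.

Pb-214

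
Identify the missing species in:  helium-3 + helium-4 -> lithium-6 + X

Conserve mass number: 3 + 4 = 6 + A, so A = 1.
Conserve atomic number: 2 + 2 = 3 + Z, so Z = 1.
A = 1 and Z = 1 is hydrogen-1 — a proton.

proton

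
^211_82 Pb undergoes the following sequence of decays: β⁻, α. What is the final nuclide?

Start: (A, Z) = (211, 82).
After β⁻: (211, 83).
After α: (207, 81).
Z = 81 is thallium.

Tl-207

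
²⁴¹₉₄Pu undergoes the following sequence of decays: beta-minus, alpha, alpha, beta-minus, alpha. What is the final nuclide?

Th-229

Start: (A, Z) = (241, 94).
After β⁻: (241, 95).
After α: (237, 93).
After α: (233, 91).
After β⁻: (233, 92).
After α: (229, 90).
Z = 90 is thorium.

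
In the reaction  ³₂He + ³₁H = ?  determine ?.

Li-6

Conserve mass number: 3 + 3 = A, so A = 6.
Conserve atomic number: 2 + 1 = Z, so Z = 3.
Z = 3 is lithium, so the species is ⁶₃Li.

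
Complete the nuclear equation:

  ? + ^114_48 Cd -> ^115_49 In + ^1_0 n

Conserve mass number: A + 114 = 115 + 1, so A = 2.
Conserve atomic number: Z + 48 = 49 + 0, so Z = 1.
A = 2 and Z = 1 is ^2_1 H — a deuteron.

deuteron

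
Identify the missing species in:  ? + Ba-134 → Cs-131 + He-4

Conserve mass number: A + 134 = 131 + 4, so A = 1.
Conserve atomic number: Z + 56 = 55 + 2, so Z = 1.
A = 1 and Z = 1 is H-1 — a proton.

proton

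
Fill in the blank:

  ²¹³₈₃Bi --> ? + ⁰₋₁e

Po-213

Conserve mass number: 213 = A + 0, so A = 213.
Conserve atomic number: 83 = Z − 1, so Z = 84.
Z = 84 is polonium, so the species is ²¹³₈₄Po.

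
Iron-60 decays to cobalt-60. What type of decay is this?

ΔA = 60 − 60 = 0; ΔZ = 27 − 26 = +1.
A is unchanged and Z rises by 1 — a neutron has become a proton (β⁻ decay).

beta-minus decay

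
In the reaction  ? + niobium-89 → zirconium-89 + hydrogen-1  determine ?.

neutron

Conserve mass number: A + 89 = 89 + 1, so A = 1.
Conserve atomic number: Z + 41 = 40 + 1, so Z = 0.
A = 1 and Z = 0 is neutron — a neutron.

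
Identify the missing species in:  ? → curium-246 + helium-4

Cf-250

Conserve mass number: A = 246 + 4, so A = 250.
Conserve atomic number: Z = 96 + 2, so Z = 98.
Z = 98 is californium, so the species is californium-250.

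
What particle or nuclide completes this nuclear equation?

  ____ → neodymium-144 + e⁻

Conserve mass number: A = 144 + 0, so A = 144.
Conserve atomic number: Z = 60 − 1, so Z = 59.
Z = 59 is praseodymium, so the species is praseodymium-144.

Pr-144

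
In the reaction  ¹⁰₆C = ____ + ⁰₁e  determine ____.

B-10

Conserve mass number: 10 = A + 0, so A = 10.
Conserve atomic number: 6 = Z + 1, so Z = 5.
Z = 5 is boron, so the species is ¹⁰₅B.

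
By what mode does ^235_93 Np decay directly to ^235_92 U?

ΔA = 235 − 235 = 0; ΔZ = 92 − 93 = -1.
A is unchanged and Z drops by 1 — a proton has become a neutron (β⁺ emission or electron capture).

beta-plus decay or electron capture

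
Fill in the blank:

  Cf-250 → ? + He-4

Conserve mass number: 250 = A + 4, so A = 246.
Conserve atomic number: 98 = Z + 2, so Z = 96.
Z = 96 is curium, so the species is Cm-246.

Cm-246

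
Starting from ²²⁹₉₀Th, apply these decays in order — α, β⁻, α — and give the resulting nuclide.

Start: (A, Z) = (229, 90).
After α: (225, 88).
After β⁻: (225, 89).
After α: (221, 87).
Z = 87 is francium.

Fr-221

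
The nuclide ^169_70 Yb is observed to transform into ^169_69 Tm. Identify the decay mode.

beta-plus decay or electron capture

ΔA = 169 − 169 = 0; ΔZ = 69 − 70 = -1.
A is unchanged and Z drops by 1 — a proton has become a neutron (β⁺ emission or electron capture).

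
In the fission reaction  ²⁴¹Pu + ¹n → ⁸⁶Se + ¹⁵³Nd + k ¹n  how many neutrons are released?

3

Conserve mass number: 242 = 86 + 153 + k, so k = 242 − 239 = 3.
Check atomic number: 94 = 34 + 60 + 0 = 94. ✓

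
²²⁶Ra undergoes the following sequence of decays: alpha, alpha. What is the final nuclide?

Po-218

Start: (A, Z) = (226, 88).
After α: (222, 86).
After α: (218, 84).
Z = 84 is polonium.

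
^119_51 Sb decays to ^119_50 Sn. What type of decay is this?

ΔA = 119 − 119 = 0; ΔZ = 50 − 51 = -1.
A is unchanged and Z drops by 1 — a proton has become a neutron (β⁺ emission or electron capture).

beta-plus decay or electron capture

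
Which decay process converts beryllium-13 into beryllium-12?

neutron emission

ΔA = 12 − 13 = -1; ΔZ = 4 − 4 = +0.
A drops by 1 with Z unchanged — a neutron was emitted.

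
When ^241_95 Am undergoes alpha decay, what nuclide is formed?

Alpha decay: mass number changes by -4, atomic number by -2.
A: 241 − 4 = 237; Z: 95 − 2 = 93.
Z = 93 is neptunium, so the daughter is ^237_93 Np.

Np-237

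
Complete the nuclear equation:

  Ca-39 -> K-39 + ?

Conserve mass number: 39 = 39 + A, so A = 0.
Conserve atomic number: 20 = 19 + Z, so Z = 1.
A = 0 and Z = 1 is e⁺ — a positron.

positron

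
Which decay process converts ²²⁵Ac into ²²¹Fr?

alpha decay

ΔA = 221 − 225 = -4; ΔZ = 87 − 89 = -2.
A drops by 4 and Z drops by 2 — the signature of alpha emission.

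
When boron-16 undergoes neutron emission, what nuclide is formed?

Neutron emission: mass number changes by -1, atomic number by +0.
A: 16 − 1 = 15; Z: 5 = 5.
Z = 5 is boron, so the daughter is boron-15.

B-15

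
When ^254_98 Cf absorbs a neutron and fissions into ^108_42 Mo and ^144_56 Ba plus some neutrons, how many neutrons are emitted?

Conserve mass number: 255 = 108 + 144 + k, so k = 255 − 252 = 3.
Check atomic number: 98 = 42 + 56 + 0 = 98. ✓

3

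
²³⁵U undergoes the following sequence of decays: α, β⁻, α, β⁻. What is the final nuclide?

Start: (A, Z) = (235, 92).
After α: (231, 90).
After β⁻: (231, 91).
After α: (227, 89).
After β⁻: (227, 90).
Z = 90 is thorium.

Th-227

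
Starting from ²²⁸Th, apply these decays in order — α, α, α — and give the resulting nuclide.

Start: (A, Z) = (228, 90).
After α: (224, 88).
After α: (220, 86).
After α: (216, 84).
Z = 84 is polonium.

Po-216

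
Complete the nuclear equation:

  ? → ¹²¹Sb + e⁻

Conserve mass number: A = 121 + 0, so A = 121.
Conserve atomic number: Z = 51 − 1, so Z = 50.
Z = 50 is tin, so the species is ¹²¹Sn.

Sn-121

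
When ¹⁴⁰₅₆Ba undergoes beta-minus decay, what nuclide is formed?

La-140

Beta-minus decay: mass number changes by +0, atomic number by +1.
A: 140 = 140; Z: 56 + 1 = 57.
Z = 57 is lanthanum, so the daughter is ¹⁴⁰₅₇La.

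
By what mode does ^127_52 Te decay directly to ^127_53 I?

beta-minus decay

ΔA = 127 − 127 = 0; ΔZ = 53 − 52 = +1.
A is unchanged and Z rises by 1 — a neutron has become a proton (β⁻ decay).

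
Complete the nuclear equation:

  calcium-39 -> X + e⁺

Conserve mass number: 39 = A + 0, so A = 39.
Conserve atomic number: 20 = Z + 1, so Z = 19.
Z = 19 is potassium, so the species is potassium-39.

K-39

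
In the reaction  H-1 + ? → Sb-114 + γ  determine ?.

Conserve mass number: 1 + A = 114 + 0, so A = 113.
Conserve atomic number: 1 + Z = 51 + 0, so Z = 50.
Z = 50 is tin, so the species is Sn-113.

Sn-113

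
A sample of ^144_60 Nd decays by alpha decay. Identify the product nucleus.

Alpha decay: mass number changes by -4, atomic number by -2.
A: 144 − 4 = 140; Z: 60 − 2 = 58.
Z = 58 is cerium, so the daughter is ^140_58 Ce.

Ce-140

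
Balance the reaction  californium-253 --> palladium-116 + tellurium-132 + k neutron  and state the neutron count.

Conserve mass number: 253 = 116 + 132 + k, so k = 253 − 248 = 5.
Check atomic number: 98 = 46 + 52 + 0 = 98. ✓

5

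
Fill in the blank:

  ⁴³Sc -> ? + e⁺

Conserve mass number: 43 = A + 0, so A = 43.
Conserve atomic number: 21 = Z + 1, so Z = 20.
Z = 20 is calcium, so the species is ⁴³Ca.

Ca-43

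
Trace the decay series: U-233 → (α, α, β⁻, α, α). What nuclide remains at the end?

At-217

Start: (A, Z) = (233, 92).
After α: (229, 90).
After α: (225, 88).
After β⁻: (225, 89).
After α: (221, 87).
After α: (217, 85).
Z = 85 is astatine.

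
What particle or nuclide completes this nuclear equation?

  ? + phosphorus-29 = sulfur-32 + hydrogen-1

alpha particle

Conserve mass number: A + 29 = 32 + 1, so A = 4.
Conserve atomic number: Z + 15 = 16 + 1, so Z = 2.
A = 4 and Z = 2 is helium-4 — an alpha particle.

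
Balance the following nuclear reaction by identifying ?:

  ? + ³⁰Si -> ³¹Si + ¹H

deuteron

Conserve mass number: A + 30 = 31 + 1, so A = 2.
Conserve atomic number: Z + 14 = 14 + 1, so Z = 1.
A = 2 and Z = 1 is ²H — a deuteron.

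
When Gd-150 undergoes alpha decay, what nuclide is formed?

Sm-146

Alpha decay: mass number changes by -4, atomic number by -2.
A: 150 − 4 = 146; Z: 64 − 2 = 62.
Z = 62 is samarium, so the daughter is Sm-146.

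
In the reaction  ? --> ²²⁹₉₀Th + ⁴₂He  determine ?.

U-233

Conserve mass number: A = 229 + 4, so A = 233.
Conserve atomic number: Z = 90 + 2, so Z = 92.
Z = 92 is uranium, so the species is ²³³₉₂U.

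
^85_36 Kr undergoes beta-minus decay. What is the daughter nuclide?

Beta-minus decay: mass number changes by +0, atomic number by +1.
A: 85 = 85; Z: 36 + 1 = 37.
Z = 37 is rubidium, so the daughter is ^85_37 Rb.

Rb-85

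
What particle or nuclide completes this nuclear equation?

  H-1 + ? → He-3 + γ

deuteron

Conserve mass number: 1 + A = 3 + 0, so A = 2.
Conserve atomic number: 1 + Z = 2 + 0, so Z = 1.
A = 2 and Z = 1 is H-2 — a deuteron.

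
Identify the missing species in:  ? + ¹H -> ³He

deuteron

Conserve mass number: A + 1 = 3, so A = 2.
Conserve atomic number: Z + 1 = 2, so Z = 1.
A = 2 and Z = 1 is ²H — a deuteron.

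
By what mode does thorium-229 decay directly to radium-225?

ΔA = 225 − 229 = -4; ΔZ = 88 − 90 = -2.
A drops by 4 and Z drops by 2 — the signature of alpha emission.

alpha decay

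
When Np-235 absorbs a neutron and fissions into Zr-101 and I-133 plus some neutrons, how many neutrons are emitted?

2

Conserve mass number: 236 = 101 + 133 + k, so k = 236 − 234 = 2.
Check atomic number: 93 = 40 + 53 + 0 = 93. ✓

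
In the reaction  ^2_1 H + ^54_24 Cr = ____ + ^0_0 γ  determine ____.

Conserve mass number: 2 + 54 = A + 0, so A = 56.
Conserve atomic number: 1 + 24 = Z + 0, so Z = 25.
Z = 25 is manganese, so the species is ^56_25 Mn.

Mn-56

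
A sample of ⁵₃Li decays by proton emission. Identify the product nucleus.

Proton emission: mass number changes by -1, atomic number by -1.
A: 5 − 1 = 4; Z: 3 − 1 = 2.
Z = 2 is helium, so the daughter is ⁴₂He.

He-4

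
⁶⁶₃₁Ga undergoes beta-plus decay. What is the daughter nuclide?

Zn-66

Beta-plus decay: mass number changes by +0, atomic number by -1.
A: 66 = 66; Z: 31 − 1 = 30.
Z = 30 is zinc, so the daughter is ⁶⁶₃₀Zn.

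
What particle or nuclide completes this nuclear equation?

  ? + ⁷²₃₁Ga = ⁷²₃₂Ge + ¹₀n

Conserve mass number: A + 72 = 72 + 1, so A = 1.
Conserve atomic number: Z + 31 = 32 + 0, so Z = 1.
A = 1 and Z = 1 is ¹₁H — a proton.

proton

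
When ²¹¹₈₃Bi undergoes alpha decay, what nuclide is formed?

Tl-207

Alpha decay: mass number changes by -4, atomic number by -2.
A: 211 − 4 = 207; Z: 83 − 2 = 81.
Z = 81 is thallium, so the daughter is ²⁰⁷₈₁Tl.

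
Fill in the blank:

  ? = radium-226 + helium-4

Conserve mass number: A = 226 + 4, so A = 230.
Conserve atomic number: Z = 88 + 2, so Z = 90.
Z = 90 is thorium, so the species is thorium-230.

Th-230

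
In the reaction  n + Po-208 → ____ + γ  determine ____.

Po-209

Conserve mass number: 1 + 208 = A + 0, so A = 209.
Conserve atomic number: 0 + 84 = Z + 0, so Z = 84.
Z = 84 is polonium, so the species is Po-209.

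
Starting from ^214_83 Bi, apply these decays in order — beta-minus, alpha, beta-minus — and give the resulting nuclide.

Bi-210

Start: (A, Z) = (214, 83).
After β⁻: (214, 84).
After α: (210, 82).
After β⁻: (210, 83).
Z = 83 is bismuth.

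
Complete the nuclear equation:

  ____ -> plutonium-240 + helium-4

Conserve mass number: A = 240 + 4, so A = 244.
Conserve atomic number: Z = 94 + 2, so Z = 96.
Z = 96 is curium, so the species is curium-244.

Cm-244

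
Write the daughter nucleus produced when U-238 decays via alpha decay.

Th-234

Alpha decay: mass number changes by -4, atomic number by -2.
A: 238 − 4 = 234; Z: 92 − 2 = 90.
Z = 90 is thorium, so the daughter is Th-234.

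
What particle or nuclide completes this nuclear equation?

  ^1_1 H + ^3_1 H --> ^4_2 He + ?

gamma ray

Conserve mass number: 1 + 3 = 4 + A, so A = 0.
Conserve atomic number: 1 + 1 = 2 + Z, so Z = 0.
A = 0 and Z = 0 is ^0_0 γ — a gamma ray.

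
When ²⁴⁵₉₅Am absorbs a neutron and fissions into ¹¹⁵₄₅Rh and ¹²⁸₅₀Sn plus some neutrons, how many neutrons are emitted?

Conserve mass number: 246 = 115 + 128 + k, so k = 246 − 243 = 3.
Check atomic number: 95 = 45 + 50 + 0 = 95. ✓

3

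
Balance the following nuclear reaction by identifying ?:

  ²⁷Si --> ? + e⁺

Al-27

Conserve mass number: 27 = A + 0, so A = 27.
Conserve atomic number: 14 = Z + 1, so Z = 13.
Z = 13 is aluminium, so the species is ²⁷Al.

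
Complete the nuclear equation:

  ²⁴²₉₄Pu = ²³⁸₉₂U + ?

Conserve mass number: 242 = 238 + A, so A = 4.
Conserve atomic number: 94 = 92 + Z, so Z = 2.
A = 4 and Z = 2 is ⁴₂He — an alpha particle.

alpha particle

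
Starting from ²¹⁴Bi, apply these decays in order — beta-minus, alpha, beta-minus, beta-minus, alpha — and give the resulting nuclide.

Start: (A, Z) = (214, 83).
After β⁻: (214, 84).
After α: (210, 82).
After β⁻: (210, 83).
After β⁻: (210, 84).
After α: (206, 82).
Z = 82 is lead.

Pb-206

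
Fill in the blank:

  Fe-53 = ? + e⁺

Conserve mass number: 53 = A + 0, so A = 53.
Conserve atomic number: 26 = Z + 1, so Z = 25.
Z = 25 is manganese, so the species is Mn-53.

Mn-53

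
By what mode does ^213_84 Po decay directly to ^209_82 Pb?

ΔA = 209 − 213 = -4; ΔZ = 82 − 84 = -2.
A drops by 4 and Z drops by 2 — the signature of alpha emission.

alpha decay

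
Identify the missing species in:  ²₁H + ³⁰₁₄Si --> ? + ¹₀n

P-31

Conserve mass number: 2 + 30 = A + 1, so A = 31.
Conserve atomic number: 1 + 14 = Z + 0, so Z = 15.
Z = 15 is phosphorus, so the species is ³¹₁₅P.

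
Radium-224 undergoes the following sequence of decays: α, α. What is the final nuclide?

Po-216

Start: (A, Z) = (224, 88).
After α: (220, 86).
After α: (216, 84).
Z = 84 is polonium.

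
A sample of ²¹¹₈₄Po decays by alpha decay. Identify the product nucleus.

Alpha decay: mass number changes by -4, atomic number by -2.
A: 211 − 4 = 207; Z: 84 − 2 = 82.
Z = 82 is lead, so the daughter is ²⁰⁷₈₂Pb.

Pb-207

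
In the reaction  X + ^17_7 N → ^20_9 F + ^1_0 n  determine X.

Conserve mass number: A + 17 = 20 + 1, so A = 4.
Conserve atomic number: Z + 7 = 9 + 0, so Z = 2.
A = 4 and Z = 2 is ^4_2 He — an alpha particle.

alpha particle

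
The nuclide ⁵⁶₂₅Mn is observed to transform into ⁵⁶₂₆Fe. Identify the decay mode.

ΔA = 56 − 56 = 0; ΔZ = 26 − 25 = +1.
A is unchanged and Z rises by 1 — a neutron has become a proton (β⁻ decay).

beta-minus decay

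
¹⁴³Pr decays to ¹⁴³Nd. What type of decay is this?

ΔA = 143 − 143 = 0; ΔZ = 60 − 59 = +1.
A is unchanged and Z rises by 1 — a neutron has become a proton (β⁻ decay).

beta-minus decay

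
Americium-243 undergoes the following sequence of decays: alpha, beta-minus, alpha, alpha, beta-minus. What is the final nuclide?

Start: (A, Z) = (243, 95).
After α: (239, 93).
After β⁻: (239, 94).
After α: (235, 92).
After α: (231, 90).
After β⁻: (231, 91).
Z = 91 is protactinium.

Pa-231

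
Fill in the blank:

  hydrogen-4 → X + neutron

Conserve mass number: 4 = A + 1, so A = 3.
Conserve atomic number: 1 = Z + 0, so Z = 1.
A = 3 and Z = 1 is hydrogen-3 — a triton.

H-3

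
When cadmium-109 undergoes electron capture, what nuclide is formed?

Electron capture: mass number changes by +0, atomic number by -1.
A: 109 = 109; Z: 48 − 1 = 47.
Z = 47 is silver, so the daughter is silver-109.

Ag-109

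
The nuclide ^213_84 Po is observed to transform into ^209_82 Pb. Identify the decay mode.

alpha decay

ΔA = 209 − 213 = -4; ΔZ = 82 − 84 = -2.
A drops by 4 and Z drops by 2 — the signature of alpha emission.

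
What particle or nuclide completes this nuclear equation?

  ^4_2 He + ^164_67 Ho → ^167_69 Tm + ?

neutron

Conserve mass number: 4 + 164 = 167 + A, so A = 1.
Conserve atomic number: 2 + 67 = 69 + Z, so Z = 0.
A = 1 and Z = 0 is ^1_0 n — a neutron.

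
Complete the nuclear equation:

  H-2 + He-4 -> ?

Conserve mass number: 2 + 4 = A, so A = 6.
Conserve atomic number: 1 + 2 = Z, so Z = 3.
Z = 3 is lithium, so the species is Li-6.

Li-6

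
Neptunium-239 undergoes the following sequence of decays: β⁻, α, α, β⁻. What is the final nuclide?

Start: (A, Z) = (239, 93).
After β⁻: (239, 94).
After α: (235, 92).
After α: (231, 90).
After β⁻: (231, 91).
Z = 91 is protactinium.

Pa-231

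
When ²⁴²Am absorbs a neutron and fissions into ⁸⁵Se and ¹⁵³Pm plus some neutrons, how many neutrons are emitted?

Conserve mass number: 243 = 85 + 153 + k, so k = 243 − 238 = 5.
Check atomic number: 95 = 34 + 61 + 0 = 95. ✓

5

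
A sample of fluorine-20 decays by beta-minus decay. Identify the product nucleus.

Ne-20

Beta-minus decay: mass number changes by +0, atomic number by +1.
A: 20 = 20; Z: 9 + 1 = 10.
Z = 10 is neon, so the daughter is neon-20.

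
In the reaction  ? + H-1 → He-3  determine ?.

Conserve mass number: A + 1 = 3, so A = 2.
Conserve atomic number: Z + 1 = 2, so Z = 1.
A = 2 and Z = 1 is H-2 — a deuteron.

deuteron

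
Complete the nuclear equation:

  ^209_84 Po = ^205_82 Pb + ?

alpha particle

Conserve mass number: 209 = 205 + A, so A = 4.
Conserve atomic number: 84 = 82 + Z, so Z = 2.
A = 4 and Z = 2 is ^4_2 He — an alpha particle.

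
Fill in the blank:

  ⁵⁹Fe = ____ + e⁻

Co-59

Conserve mass number: 59 = A + 0, so A = 59.
Conserve atomic number: 26 = Z − 1, so Z = 27.
Z = 27 is cobalt, so the species is ⁵⁹Co.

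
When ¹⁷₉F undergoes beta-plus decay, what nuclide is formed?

O-17

Beta-plus decay: mass number changes by +0, atomic number by -1.
A: 17 = 17; Z: 9 − 1 = 8.
Z = 8 is oxygen, so the daughter is ¹⁷₈O.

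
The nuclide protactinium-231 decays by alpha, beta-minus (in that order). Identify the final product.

Th-227

Start: (A, Z) = (231, 91).
After α: (227, 89).
After β⁻: (227, 90).
Z = 90 is thorium.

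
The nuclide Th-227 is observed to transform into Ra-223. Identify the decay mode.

ΔA = 223 − 227 = -4; ΔZ = 88 − 90 = -2.
A drops by 4 and Z drops by 2 — the signature of alpha emission.

alpha decay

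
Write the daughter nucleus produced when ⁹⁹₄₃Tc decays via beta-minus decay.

Ru-99

Beta-minus decay: mass number changes by +0, atomic number by +1.
A: 99 = 99; Z: 43 + 1 = 44.
Z = 44 is ruthenium, so the daughter is ⁹⁹₄₄Ru.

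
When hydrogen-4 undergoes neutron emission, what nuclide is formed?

Neutron emission: mass number changes by -1, atomic number by +0.
A: 4 − 1 = 3; Z: 1 = 1.
Z = 1 is hydrogen, so the daughter is hydrogen-3.

H-3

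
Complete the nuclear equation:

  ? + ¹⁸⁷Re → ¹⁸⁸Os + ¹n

Conserve mass number: A + 187 = 188 + 1, so A = 2.
Conserve atomic number: Z + 75 = 76 + 0, so Z = 1.
A = 2 and Z = 1 is ²H — a deuteron.

deuteron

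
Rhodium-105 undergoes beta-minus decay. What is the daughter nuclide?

Pd-105

Beta-minus decay: mass number changes by +0, atomic number by +1.
A: 105 = 105; Z: 45 + 1 = 46.
Z = 46 is palladium, so the daughter is palladium-105.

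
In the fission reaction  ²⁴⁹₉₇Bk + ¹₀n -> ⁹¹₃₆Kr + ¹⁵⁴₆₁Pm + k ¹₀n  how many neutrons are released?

Conserve mass number: 250 = 91 + 154 + k, so k = 250 − 245 = 5.
Check atomic number: 97 = 36 + 61 + 0 = 97. ✓

5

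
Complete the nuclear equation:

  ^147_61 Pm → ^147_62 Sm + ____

Conserve mass number: 147 = 147 + A, so A = 0.
Conserve atomic number: 61 = 62 + Z, so Z = -1.
A = 0 and Z = -1 is ^0_-1 e — a beta-minus particle.

beta-minus particle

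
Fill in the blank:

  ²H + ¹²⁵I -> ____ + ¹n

Conserve mass number: 2 + 125 = A + 1, so A = 126.
Conserve atomic number: 1 + 53 = Z + 0, so Z = 54.
Z = 54 is xenon, so the species is ¹²⁶Xe.

Xe-126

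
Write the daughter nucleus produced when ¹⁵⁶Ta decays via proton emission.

Hf-155

Proton emission: mass number changes by -1, atomic number by -1.
A: 156 − 1 = 155; Z: 73 − 1 = 72.
Z = 72 is hafnium, so the daughter is ¹⁵⁵Hf.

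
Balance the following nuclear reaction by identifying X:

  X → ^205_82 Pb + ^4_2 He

Conserve mass number: A = 205 + 4, so A = 209.
Conserve atomic number: Z = 82 + 2, so Z = 84.
Z = 84 is polonium, so the species is ^209_84 Po.

Po-209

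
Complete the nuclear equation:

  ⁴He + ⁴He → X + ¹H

Li-7

Conserve mass number: 4 + 4 = A + 1, so A = 7.
Conserve atomic number: 2 + 2 = Z + 1, so Z = 3.
Z = 3 is lithium, so the species is ⁷Li.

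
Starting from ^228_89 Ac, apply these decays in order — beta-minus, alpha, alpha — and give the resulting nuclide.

Start: (A, Z) = (228, 89).
After β⁻: (228, 90).
After α: (224, 88).
After α: (220, 86).
Z = 86 is radon.

Rn-220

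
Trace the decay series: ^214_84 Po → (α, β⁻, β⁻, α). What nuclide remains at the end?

Pb-206

Start: (A, Z) = (214, 84).
After α: (210, 82).
After β⁻: (210, 83).
After β⁻: (210, 84).
After α: (206, 82).
Z = 82 is lead.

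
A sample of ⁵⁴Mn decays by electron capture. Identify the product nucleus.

Cr-54

Electron capture: mass number changes by +0, atomic number by -1.
A: 54 = 54; Z: 25 − 1 = 24.
Z = 24 is chromium, so the daughter is ⁵⁴Cr.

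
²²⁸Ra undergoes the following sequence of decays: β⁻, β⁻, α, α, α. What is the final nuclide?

Start: (A, Z) = (228, 88).
After β⁻: (228, 89).
After β⁻: (228, 90).
After α: (224, 88).
After α: (220, 86).
After α: (216, 84).
Z = 84 is polonium.

Po-216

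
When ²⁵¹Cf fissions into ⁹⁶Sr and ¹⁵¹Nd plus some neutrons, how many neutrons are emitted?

Conserve mass number: 251 = 96 + 151 + k, so k = 251 − 247 = 4.
Check atomic number: 98 = 38 + 60 + 0 = 98. ✓

4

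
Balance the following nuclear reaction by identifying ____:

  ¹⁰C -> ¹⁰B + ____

Conserve mass number: 10 = 10 + A, so A = 0.
Conserve atomic number: 6 = 5 + Z, so Z = 1.
A = 0 and Z = 1 is e⁺ — a positron.

positron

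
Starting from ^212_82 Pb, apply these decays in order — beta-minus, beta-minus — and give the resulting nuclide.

Po-212

Start: (A, Z) = (212, 82).
After β⁻: (212, 83).
After β⁻: (212, 84).
Z = 84 is polonium.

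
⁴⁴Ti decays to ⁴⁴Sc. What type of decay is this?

beta-plus decay or electron capture

ΔA = 44 − 44 = 0; ΔZ = 21 − 22 = -1.
A is unchanged and Z drops by 1 — a proton has become a neutron (β⁺ emission or electron capture).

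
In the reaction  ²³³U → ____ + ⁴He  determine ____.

Th-229

Conserve mass number: 233 = A + 4, so A = 229.
Conserve atomic number: 92 = Z + 2, so Z = 90.
Z = 90 is thorium, so the species is ²²⁹Th.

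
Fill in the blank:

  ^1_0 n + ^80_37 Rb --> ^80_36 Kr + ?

proton

Conserve mass number: 1 + 80 = 80 + A, so A = 1.
Conserve atomic number: 0 + 37 = 36 + Z, so Z = 1.
A = 1 and Z = 1 is ^1_1 H — a proton.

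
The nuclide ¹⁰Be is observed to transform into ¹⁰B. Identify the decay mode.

ΔA = 10 − 10 = 0; ΔZ = 5 − 4 = +1.
A is unchanged and Z rises by 1 — a neutron has become a proton (β⁻ decay).

beta-minus decay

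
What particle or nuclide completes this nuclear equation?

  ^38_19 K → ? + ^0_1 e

Conserve mass number: 38 = A + 0, so A = 38.
Conserve atomic number: 19 = Z + 1, so Z = 18.
Z = 18 is argon, so the species is ^38_18 Ar.

Ar-38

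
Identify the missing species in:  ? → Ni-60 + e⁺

Cu-60

Conserve mass number: A = 60 + 0, so A = 60.
Conserve atomic number: Z = 28 + 1, so Z = 29.
Z = 29 is copper, so the species is Cu-60.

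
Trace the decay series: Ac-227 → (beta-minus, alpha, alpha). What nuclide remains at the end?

Rn-219

Start: (A, Z) = (227, 89).
After β⁻: (227, 90).
After α: (223, 88).
After α: (219, 86).
Z = 86 is radon.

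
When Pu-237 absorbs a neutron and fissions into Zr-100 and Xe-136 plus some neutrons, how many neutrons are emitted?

Conserve mass number: 238 = 100 + 136 + k, so k = 238 − 236 = 2.
Check atomic number: 94 = 40 + 54 + 0 = 94. ✓

2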